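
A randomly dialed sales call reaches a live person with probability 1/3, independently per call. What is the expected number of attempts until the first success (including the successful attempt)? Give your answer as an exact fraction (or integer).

3

For a geometric distribution, E[trials] = 1/p = 1/(1/3) = 3.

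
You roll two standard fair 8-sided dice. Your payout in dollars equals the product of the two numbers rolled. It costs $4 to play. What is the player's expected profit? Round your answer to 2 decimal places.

$16.25

Distribution of the product of the two numbers rolled: 1 w.p. 1/64, 2 w.p. 1/32, 3 w.p. 1/32, 4 w.p. 3/64, 5 w.p. 1/32, 6 w.p. 1/16, …
E[payout] = (1/64)·1 + (1/32)·2 + (1/32)·3 + (3/64)·4 + (1/32)·5 + (1/16)·6 + (1/32)·7 + (1/16)·8 + (1/64)·9 + (1/32)·10 + (1/16)·12 + (1/32)·14 + (1/32)·15 + (3/64)·16 + (1/32)·18 + (1/32)·20 + (1/32)·21 + (1/16)·24 + (1/64)·25 + (1/32)·28 + (1/32)·30 + (1/32)·32 + (1/32)·35 + (1/64)·36 + (1/32)·40 + (1/32)·42 + (1/32)·48 + (1/64)·49 + (1/32)·56 + (1/64)·64 = 81/4
Expected profit = 81/4 − 4 = 65/4 ≈ $16.25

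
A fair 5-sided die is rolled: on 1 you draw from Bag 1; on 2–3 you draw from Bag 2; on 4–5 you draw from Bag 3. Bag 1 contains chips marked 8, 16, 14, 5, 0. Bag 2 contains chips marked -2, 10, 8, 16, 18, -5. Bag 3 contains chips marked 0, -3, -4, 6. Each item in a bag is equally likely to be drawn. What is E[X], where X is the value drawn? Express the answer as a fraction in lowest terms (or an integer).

E[X | Bag 1] = (8 + 16 + 14 + 5 + 0)/5 = 43/5
E[X | Bag 2] = (-2 + 10 + 8 + 16 + 18 − 5)/6 = 15/2
E[X | Bag 3] = (0 − 3 − 4 + 6)/4 = -1/4
E[X] = (1/5)·43/5 + (2/5)·15/2 + (2/5)·(-1/4) = 231/50

231/50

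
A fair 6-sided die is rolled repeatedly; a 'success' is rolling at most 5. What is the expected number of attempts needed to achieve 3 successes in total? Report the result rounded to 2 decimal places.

3.60

By linearity (sum of 3 independent geometric waits), E[trials] = 3/p = 3/(5/6) = 18/5.
≈ 3.60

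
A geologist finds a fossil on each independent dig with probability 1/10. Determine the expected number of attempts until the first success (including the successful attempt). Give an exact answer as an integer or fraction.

For a geometric distribution, E[trials] = 1/p = 1/(1/10) = 10.

10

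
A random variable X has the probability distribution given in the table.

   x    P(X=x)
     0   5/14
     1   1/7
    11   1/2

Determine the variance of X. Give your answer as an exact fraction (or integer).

E[X] = (5/14)·0 + (1/7)·1 + (1/2)·11 = 79/14
E[X²] = (5/14)·0 + (1/7)·1 + (1/2)·121 = 849/14
Var(X) = 849/14 − (79/14)² = 5645/196

5645/196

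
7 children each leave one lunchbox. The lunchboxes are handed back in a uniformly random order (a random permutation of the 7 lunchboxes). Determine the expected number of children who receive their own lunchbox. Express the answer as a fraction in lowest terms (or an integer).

1

Let Xᵢ = 1 if person i gets their own lunchbox. For each i, P(Xᵢ=1) = 1/7.
By linearity of expectation, E[X₁+…+X_7] = 7·(1/7) = 1.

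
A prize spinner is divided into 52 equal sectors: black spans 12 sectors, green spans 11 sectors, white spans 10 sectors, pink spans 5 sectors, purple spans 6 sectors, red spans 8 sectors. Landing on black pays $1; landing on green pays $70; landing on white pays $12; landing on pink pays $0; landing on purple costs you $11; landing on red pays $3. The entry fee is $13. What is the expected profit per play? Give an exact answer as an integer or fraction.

46/13 dollars

E[payout] = (12/52)·1 + (11/52)·70 + (10/52)·12 + (5/52)·0 + (6/52)·(-11) + (8/52)·3 = 215/13
Expected profit = 215/13 − 13 = 46/13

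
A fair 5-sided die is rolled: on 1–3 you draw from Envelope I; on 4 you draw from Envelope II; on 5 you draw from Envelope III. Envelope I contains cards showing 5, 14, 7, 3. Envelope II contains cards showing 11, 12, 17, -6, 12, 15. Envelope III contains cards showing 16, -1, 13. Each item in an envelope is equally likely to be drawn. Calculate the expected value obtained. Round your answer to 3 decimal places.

E[X | Envelope I] = (5 + 14 + 7 + 3)/4 = 29/4
E[X | Envelope II] = (11 + 12 + 17 − 6 + 12 + 15)/6 = 61/6
E[X | Envelope III] = (16 − 1 + 13)/3 = 28/3
E[X] = (3/5)·29/4 + (1/5)·61/6 + (1/5)·28/3 = 33/4 ≈ 8.250

8.250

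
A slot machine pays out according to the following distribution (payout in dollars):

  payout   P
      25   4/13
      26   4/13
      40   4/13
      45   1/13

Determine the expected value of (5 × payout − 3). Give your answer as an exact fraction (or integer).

E[5x-3] = (4/13)·122 + (4/13)·127 + (4/13)·197 + (1/13)·222
     = 2006/13

2006/13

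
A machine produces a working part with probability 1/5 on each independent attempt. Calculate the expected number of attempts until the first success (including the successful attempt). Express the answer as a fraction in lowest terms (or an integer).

For a geometric distribution, E[trials] = 1/p = 1/(1/5) = 5.

5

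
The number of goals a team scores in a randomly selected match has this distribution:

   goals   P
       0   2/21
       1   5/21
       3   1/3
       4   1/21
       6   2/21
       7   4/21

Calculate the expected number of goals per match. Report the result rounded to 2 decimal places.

3.33

E[X] = (2/21)·0 + (5/21)·1 + (1/3)·3 + (1/21)·4 + (2/21)·6 + (4/21)·7
     = 10/3 ≈ 3.33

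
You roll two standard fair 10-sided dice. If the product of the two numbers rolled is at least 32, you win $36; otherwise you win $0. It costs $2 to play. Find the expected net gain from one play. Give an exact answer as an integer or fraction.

E[payout] = (61/100)·0 + (39/100)·36 = 351/25
Expected profit = 351/25 − 2 = 301/25

301/25 dollars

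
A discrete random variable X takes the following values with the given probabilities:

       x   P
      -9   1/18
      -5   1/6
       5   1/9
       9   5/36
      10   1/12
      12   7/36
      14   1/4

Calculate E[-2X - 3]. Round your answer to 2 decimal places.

-17.28

E[-2x-3] = (1/18)·15 + (1/6)·7 + (1/9)·(-13) + (5/36)·(-21) + (1/12)·(-23) + (7/36)·(-27) + (1/4)·(-31)
     = -311/18 ≈ -17.28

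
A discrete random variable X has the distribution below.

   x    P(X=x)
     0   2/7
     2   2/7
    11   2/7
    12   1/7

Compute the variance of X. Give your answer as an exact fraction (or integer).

1314/49

E[X] = (2/7)·0 + (2/7)·2 + (2/7)·11 + (1/7)·12 = 38/7
E[X²] = (2/7)·0 + (2/7)·4 + (2/7)·121 + (1/7)·144 = 394/7
Var(X) = 394/7 − (38/7)² = 1314/49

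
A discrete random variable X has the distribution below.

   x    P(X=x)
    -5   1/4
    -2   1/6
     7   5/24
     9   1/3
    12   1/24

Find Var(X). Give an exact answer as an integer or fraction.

2479/64

E[X] = (1/4)·(-5) + (1/6)·(-2) + (5/24)·7 + (1/3)·9 + (1/24)·12 = 27/8
E[X²] = (1/4)·25 + (1/6)·4 + (5/24)·49 + (1/3)·81 + (1/24)·144 = 401/8
Var(X) = 401/8 − (27/8)² = 2479/64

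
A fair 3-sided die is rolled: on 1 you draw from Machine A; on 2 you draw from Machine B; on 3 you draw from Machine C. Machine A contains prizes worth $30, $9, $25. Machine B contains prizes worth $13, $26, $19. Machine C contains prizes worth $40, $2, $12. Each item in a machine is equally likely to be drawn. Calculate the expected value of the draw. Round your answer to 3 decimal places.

$19.556

E[X | Machine A] = (30 + 9 + 25)/3 = 64/3
E[X | Machine B] = (13 + 26 + 19)/3 = 58/3
E[X | Machine C] = (40 + 2 + 12)/3 = 18
E[X] = (1/3)·64/3 + (1/3)·58/3 + (1/3)·18 = 176/9 ≈ 19.556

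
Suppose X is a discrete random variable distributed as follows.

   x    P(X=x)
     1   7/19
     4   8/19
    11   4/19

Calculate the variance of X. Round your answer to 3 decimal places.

13.496

E[X] = (7/19)·1 + (8/19)·4 + (4/19)·11 = 83/19
E[X²] = (7/19)·1 + (8/19)·16 + (4/19)·121 = 619/19
Var(X) = 619/19 − (83/19)² = 4872/361 ≈ 13.496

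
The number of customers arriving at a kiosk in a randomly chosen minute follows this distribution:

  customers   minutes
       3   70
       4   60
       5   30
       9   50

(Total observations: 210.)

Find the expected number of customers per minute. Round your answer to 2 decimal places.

5.00

Total = 210, so P(customers=3) = 70/210, etc.
E[X] = (1/3)·3 + (2/7)·4 + (1/7)·5 + (5/21)·9
     = 5 ≈ 5.00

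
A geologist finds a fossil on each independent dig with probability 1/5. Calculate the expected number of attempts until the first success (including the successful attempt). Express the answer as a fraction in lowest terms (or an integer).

5

For a geometric distribution, E[trials] = 1/p = 1/(1/5) = 5.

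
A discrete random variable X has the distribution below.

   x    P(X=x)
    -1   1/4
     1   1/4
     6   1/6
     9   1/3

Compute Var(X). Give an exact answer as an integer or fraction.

E[X] = (1/4)·(-1) + (1/4)·1 + (1/6)·6 + (1/3)·9 = 4
E[X²] = (1/4)·1 + (1/4)·1 + (1/6)·36 + (1/3)·81 = 67/2
Var(X) = 67/2 − (4)² = 35/2

35/2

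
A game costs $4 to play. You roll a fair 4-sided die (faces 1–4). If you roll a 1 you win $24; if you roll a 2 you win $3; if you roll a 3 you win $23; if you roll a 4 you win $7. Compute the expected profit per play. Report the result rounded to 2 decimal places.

E[payout] = (1/4)·3 + (1/4)·7 + (1/4)·23 + (1/4)·24 = 57/4
Expected profit = 57/4 − 4 = 41/4 ≈ $10.25

$10.25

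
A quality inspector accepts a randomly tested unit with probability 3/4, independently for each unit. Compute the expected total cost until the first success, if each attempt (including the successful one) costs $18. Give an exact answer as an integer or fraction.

E[#attempts] = 1/p = 4/3; E[cost] = 18·4/3 = 24.

$24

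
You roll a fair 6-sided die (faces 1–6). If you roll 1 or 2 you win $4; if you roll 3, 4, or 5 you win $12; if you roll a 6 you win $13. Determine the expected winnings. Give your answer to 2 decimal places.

E[payout] = (1/3)·4 + (1/2)·12 + (1/6)·13 = 19/2
≈ $9.50

$9.50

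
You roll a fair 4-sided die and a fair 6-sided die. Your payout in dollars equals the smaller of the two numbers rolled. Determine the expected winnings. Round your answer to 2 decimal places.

$2.08

Distribution of the smaller of the two numbers rolled: 1 w.p. 3/8, 2 w.p. 7/24, 3 w.p. 5/24, 4 w.p. 1/8
E[payout] = (3/8)·1 + (7/24)·2 + (5/24)·3 + (1/8)·4 = 25/12
≈ $2.08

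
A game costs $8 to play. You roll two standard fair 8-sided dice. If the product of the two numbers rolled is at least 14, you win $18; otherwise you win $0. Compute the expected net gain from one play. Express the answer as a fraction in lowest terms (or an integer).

E[payout] = (27/64)·0 + (37/64)·18 = 333/32
Expected profit = 333/32 − 8 = 77/32

77/32 dollars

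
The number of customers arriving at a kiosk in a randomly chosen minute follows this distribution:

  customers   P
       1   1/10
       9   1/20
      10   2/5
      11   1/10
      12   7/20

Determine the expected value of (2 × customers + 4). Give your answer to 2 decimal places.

E[2x+4] = (1/10)·6 + (1/20)·22 + (2/5)·24 + (1/10)·26 + (7/20)·28
     = 237/10 ≈ 23.70

23.70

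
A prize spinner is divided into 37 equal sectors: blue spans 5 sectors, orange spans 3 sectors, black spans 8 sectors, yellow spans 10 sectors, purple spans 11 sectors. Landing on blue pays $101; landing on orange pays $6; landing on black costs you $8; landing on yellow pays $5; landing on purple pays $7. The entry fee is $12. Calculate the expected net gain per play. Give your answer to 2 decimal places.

E[payout] = (5/37)·101 + (3/37)·6 + (8/37)·(-8) + (10/37)·5 + (11/37)·7 = 586/37
Expected profit = 586/37 − 12 = 142/37 ≈ $3.84

$3.84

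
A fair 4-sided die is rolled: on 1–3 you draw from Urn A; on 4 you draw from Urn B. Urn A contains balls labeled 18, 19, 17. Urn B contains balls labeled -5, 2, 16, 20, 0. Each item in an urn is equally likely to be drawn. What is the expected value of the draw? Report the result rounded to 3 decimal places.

15.150

E[X | Urn A] = (18 + 19 + 17)/3 = 18
E[X | Urn B] = (-5 + 2 + 16 + 20 + 0)/5 = 33/5
E[X] = (3/4)·18 + (1/4)·33/5 = 303/20 ≈ 15.150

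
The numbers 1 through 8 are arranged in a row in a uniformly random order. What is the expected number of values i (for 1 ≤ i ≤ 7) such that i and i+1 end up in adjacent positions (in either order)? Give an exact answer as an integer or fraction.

7/4

For each i ∈ {1,…,7}, let Xᵢ = 1 if i and i+1 are adjacent. P(Xᵢ=1) = 2·(8−1)!/8! = 2/8.
By linearity, E[ΣXᵢ] = (7)·(2/8) = 7/4.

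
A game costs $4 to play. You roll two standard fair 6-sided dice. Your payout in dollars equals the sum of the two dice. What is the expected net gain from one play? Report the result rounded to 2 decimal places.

Distribution of the sum of the two dice: 2 w.p. 1/36, 3 w.p. 1/18, 4 w.p. 1/12, 5 w.p. 1/9, 6 w.p. 5/36, 7 w.p. 1/6, …
E[payout] = (1/36)·2 + (1/18)·3 + (1/12)·4 + (1/9)·5 + (5/36)·6 + (1/6)·7 + (5/36)·8 + (1/9)·9 + (1/12)·10 + (1/18)·11 + (1/36)·12 = 7
Expected profit = 7 − 4 = 3 ≈ $3.00

$3.00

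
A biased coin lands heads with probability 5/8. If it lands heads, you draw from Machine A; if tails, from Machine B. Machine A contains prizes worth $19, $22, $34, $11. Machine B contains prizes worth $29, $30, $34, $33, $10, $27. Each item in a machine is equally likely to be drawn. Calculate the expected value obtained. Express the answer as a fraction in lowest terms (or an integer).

189/8 dollars

E[X | Machine A] = (19 + 22 + 34 + 11)/4 = 43/2
E[X | Machine B] = (29 + 30 + 34 + 33 + 10 + 27)/6 = 163/6
E[X] = (5/8)·43/2 + (3/8)·163/6 = 189/8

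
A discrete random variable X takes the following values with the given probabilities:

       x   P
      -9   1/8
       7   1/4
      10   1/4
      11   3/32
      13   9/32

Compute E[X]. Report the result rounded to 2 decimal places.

E[X] = (1/8)·(-9) + (1/4)·7 + (1/4)·10 + (3/32)·11 + (9/32)·13
     = 125/16 ≈ 7.81

7.81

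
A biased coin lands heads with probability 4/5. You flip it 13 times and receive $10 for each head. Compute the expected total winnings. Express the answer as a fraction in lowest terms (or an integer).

$104

E[#heads] = 13·4/5 = 52/5 (linearity over flips).
E[winnings] = 10·52/5 = 104.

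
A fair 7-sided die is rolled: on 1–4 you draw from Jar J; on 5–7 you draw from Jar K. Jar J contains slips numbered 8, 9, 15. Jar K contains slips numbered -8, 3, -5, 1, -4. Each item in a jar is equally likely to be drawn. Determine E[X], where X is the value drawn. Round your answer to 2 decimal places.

E[X | Jar J] = (8 + 9 + 15)/3 = 32/3
E[X | Jar K] = (-8 + 3 − 5 + 1 − 4)/5 = -13/5
E[X] = (4/7)·32/3 + (3/7)·(-13/5) = 523/105 ≈ 4.98

4.98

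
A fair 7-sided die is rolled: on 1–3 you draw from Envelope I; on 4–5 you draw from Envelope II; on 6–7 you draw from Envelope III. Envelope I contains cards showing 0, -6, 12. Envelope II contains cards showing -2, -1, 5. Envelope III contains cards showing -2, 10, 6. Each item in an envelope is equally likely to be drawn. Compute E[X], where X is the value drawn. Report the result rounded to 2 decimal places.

2.38

E[X | Envelope I] = (0 − 6 + 12)/3 = 2
E[X | Envelope II] = (-2 − 1 + 5)/3 = 2/3
E[X | Envelope III] = (-2 + 10 + 6)/3 = 14/3
E[X] = (3/7)·2 + (2/7)·2/3 + (2/7)·14/3 = 50/21 ≈ 2.38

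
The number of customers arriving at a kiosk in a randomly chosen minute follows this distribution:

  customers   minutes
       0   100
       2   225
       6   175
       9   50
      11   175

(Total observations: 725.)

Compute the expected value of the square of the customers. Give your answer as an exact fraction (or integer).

1297/29

Total = 725, so P(customers=0) = 100/725, etc.
E[X²] = (4/29)·0 + (9/29)·4 + (7/29)·36 + (2/29)·81 + (7/29)·121
     = 1297/29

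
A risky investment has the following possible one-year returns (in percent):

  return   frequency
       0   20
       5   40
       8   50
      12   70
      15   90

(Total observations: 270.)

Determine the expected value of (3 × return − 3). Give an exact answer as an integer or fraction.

Total = 270, so P(return=0) = 20/270, etc.
E[3x-3] = (2/27)·(-3) + (4/27)·12 + (5/27)·21 + (7/27)·33 + (1/3)·42
     = 28

28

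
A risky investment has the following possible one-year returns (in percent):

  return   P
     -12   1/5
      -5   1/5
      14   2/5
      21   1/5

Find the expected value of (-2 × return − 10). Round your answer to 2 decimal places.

-22.80

E[-2x-10] = (1/5)·14 + (1/5)·0 + (2/5)·(-38) + (1/5)·(-52)
     = -114/5 ≈ -22.80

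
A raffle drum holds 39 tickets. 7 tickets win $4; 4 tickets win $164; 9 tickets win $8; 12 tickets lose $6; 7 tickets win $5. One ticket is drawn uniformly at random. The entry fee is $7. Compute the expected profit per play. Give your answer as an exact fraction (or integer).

446/39 dollars

E[payout] = (7/39)·4 + (4/39)·164 + (9/39)·8 + (12/39)·(-6) + (7/39)·5 = 719/39
Expected profit = 719/39 − 7 = 446/39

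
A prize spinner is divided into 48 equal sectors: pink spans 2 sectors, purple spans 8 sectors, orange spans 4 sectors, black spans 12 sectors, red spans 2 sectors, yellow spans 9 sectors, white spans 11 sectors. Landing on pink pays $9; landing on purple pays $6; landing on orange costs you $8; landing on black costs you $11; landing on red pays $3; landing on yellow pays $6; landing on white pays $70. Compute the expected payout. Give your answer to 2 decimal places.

$15.25

E[payout] = (2/48)·9 + (8/48)·6 + (4/48)·(-8) + (12/48)·(-11) + (2/48)·3 + (9/48)·6 + (11/48)·70 = 61/4
≈ $15.25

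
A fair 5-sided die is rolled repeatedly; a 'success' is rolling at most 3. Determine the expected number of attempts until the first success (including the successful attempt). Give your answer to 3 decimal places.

For a geometric distribution, E[trials] = 1/p = 1/(3/5) = 5/3.
≈ 1.667

1.667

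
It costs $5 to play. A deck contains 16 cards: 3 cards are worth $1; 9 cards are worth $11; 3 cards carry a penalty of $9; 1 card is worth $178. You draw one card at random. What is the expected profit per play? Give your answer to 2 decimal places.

E[payout] = (3/16)·1 + (9/16)·11 + (3/16)·(-9) + (1/16)·178 = 253/16
Expected profit = 253/16 − 5 = 173/16 ≈ $10.81

$10.81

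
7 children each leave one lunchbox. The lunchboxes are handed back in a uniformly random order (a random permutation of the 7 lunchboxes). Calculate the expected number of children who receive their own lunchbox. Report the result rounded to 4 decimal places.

1.0000

Let Xᵢ = 1 if person i gets their own lunchbox. For each i, P(Xᵢ=1) = 1/7.
By linearity of expectation, E[X₁+…+X_7] = 7·(1/7) = 1.
≈ 1.0000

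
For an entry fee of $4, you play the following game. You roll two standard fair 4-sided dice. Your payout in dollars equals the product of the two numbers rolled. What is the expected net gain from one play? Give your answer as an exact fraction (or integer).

Distribution of the product of the two numbers rolled: 1 w.p. 1/16, 2 w.p. 1/8, 3 w.p. 1/8, 4 w.p. 3/16, 6 w.p. 1/8, 8 w.p. 1/8, …
E[payout] = (1/16)·1 + (1/8)·2 + (1/8)·3 + (3/16)·4 + (1/8)·6 + (1/8)·8 + (1/16)·9 + (1/8)·12 + (1/16)·16 = 25/4
Expected profit = 25/4 − 4 = 9/4

9/4 dollars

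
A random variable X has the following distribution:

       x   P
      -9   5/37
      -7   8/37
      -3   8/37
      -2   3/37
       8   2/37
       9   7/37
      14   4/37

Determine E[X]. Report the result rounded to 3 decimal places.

0.108

E[X] = (5/37)·(-9) + (8/37)·(-7) + (8/37)·(-3) + (3/37)·(-2) + (2/37)·8 + (7/37)·9 + (4/37)·14
     = 4/37 ≈ 0.108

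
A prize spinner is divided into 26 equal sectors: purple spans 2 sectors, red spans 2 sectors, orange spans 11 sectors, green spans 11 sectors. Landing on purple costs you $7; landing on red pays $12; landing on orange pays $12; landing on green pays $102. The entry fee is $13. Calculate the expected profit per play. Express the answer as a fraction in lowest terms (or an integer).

463/13 dollars

E[payout] = (2/26)·(-7) + (2/26)·12 + (11/26)·12 + (11/26)·102 = 632/13
Expected profit = 632/13 − 13 = 463/13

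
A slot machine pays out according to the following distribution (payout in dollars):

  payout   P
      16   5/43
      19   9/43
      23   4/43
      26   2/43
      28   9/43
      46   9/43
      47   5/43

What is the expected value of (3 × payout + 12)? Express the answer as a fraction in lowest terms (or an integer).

4404/43

E[3x+12] = (5/43)·60 + (9/43)·69 + (4/43)·81 + (2/43)·90 + (9/43)·96 + (9/43)·150 + (5/43)·153
     = 4404/43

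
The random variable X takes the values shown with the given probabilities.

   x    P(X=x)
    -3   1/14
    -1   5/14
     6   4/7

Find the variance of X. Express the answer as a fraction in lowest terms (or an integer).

657/49

E[X] = (1/14)·(-3) + (5/14)·(-1) + (4/7)·6 = 20/7
E[X²] = (1/14)·9 + (5/14)·1 + (4/7)·36 = 151/7
Var(X) = 151/7 − (20/7)² = 657/49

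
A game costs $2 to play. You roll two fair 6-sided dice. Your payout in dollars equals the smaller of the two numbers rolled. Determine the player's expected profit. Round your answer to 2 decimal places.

Distribution of the smaller of the two numbers rolled: 1 w.p. 11/36, 2 w.p. 1/4, 3 w.p. 7/36, 4 w.p. 5/36, 5 w.p. 1/12, 6 w.p. 1/36
E[payout] = (11/36)·1 + (1/4)·2 + (7/36)·3 + (5/36)·4 + (1/12)·5 + (1/36)·6 = 91/36
Expected profit = 91/36 − 2 = 19/36 ≈ $0.53

$0.53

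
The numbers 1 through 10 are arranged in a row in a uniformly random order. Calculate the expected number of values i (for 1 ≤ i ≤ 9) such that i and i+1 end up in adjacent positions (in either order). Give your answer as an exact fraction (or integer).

9/5

For each i ∈ {1,…,9}, let Xᵢ = 1 if i and i+1 are adjacent. P(Xᵢ=1) = 2·(10−1)!/10! = 2/10.
By linearity, E[ΣXᵢ] = (9)·(2/10) = 9/5.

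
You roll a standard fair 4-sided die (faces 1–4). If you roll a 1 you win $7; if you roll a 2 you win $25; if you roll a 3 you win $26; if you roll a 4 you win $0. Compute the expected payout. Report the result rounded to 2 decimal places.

E[payout] = (1/4)·0 + (1/4)·7 + (1/4)·25 + (1/4)·26 = 29/2
≈ $14.50

$14.50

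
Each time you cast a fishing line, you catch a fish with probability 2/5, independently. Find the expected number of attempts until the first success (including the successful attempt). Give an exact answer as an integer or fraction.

For a geometric distribution, E[trials] = 1/p = 1/(2/5) = 5/2.

5/2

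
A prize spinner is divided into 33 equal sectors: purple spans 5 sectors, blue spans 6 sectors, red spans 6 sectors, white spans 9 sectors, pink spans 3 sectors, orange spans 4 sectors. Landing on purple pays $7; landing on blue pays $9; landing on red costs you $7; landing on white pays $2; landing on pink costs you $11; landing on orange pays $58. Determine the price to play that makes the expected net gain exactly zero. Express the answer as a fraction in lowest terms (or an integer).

$8

E[payout] = (5/33)·7 + (6/33)·9 + (6/33)·(-7) + (9/33)·2 + (3/33)·(-11) + (4/33)·58 = 8
Fair fee = E[payout] = 8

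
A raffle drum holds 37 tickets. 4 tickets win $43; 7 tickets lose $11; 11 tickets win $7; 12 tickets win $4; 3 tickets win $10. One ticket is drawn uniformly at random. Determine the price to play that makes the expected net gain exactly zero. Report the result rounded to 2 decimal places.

$6.76

E[payout] = (4/37)·43 + (7/37)·(-11) + (11/37)·7 + (12/37)·4 + (3/37)·10 = 250/37
Fair fee = E[payout] = 250/37 ≈ $6.76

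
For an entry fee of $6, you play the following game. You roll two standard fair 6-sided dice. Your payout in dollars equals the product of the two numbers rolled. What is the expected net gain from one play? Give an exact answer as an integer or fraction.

Distribution of the product of the two numbers rolled: 1 w.p. 1/36, 2 w.p. 1/18, 3 w.p. 1/18, 4 w.p. 1/12, 5 w.p. 1/18, 6 w.p. 1/9, …
E[payout] = (1/36)·1 + (1/18)·2 + (1/18)·3 + (1/12)·4 + (1/18)·5 + (1/9)·6 + (1/18)·8 + (1/36)·9 + (1/18)·10 + (1/9)·12 + (1/18)·15 + (1/36)·16 + (1/18)·18 + (1/18)·20 + (1/18)·24 + (1/36)·25 + (1/18)·30 + (1/36)·36 = 49/4
Expected profit = 49/4 − 6 = 25/4

25/4 dollars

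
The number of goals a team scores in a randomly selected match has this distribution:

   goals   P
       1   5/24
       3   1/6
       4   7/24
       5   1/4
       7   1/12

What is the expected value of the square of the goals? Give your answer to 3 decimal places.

E[X²] = (5/24)·1 + (1/6)·9 + (7/24)·16 + (1/4)·25 + (1/12)·49
     = 401/24 ≈ 16.708

16.708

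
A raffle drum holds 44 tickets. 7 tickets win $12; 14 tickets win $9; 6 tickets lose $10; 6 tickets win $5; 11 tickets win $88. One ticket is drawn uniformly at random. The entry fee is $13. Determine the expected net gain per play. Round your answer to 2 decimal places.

$13.09

E[payout] = (7/44)·12 + (14/44)·9 + (6/44)·(-10) + (6/44)·5 + (11/44)·88 = 287/11
Expected profit = 287/11 − 13 = 144/11 ≈ $13.09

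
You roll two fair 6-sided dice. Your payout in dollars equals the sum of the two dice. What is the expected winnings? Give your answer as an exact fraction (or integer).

Distribution of the sum of the two dice: 2 w.p. 1/36, 3 w.p. 1/18, 4 w.p. 1/12, 5 w.p. 1/9, 6 w.p. 5/36, 7 w.p. 1/6, …
E[payout] = (1/36)·2 + (1/18)·3 + (1/12)·4 + (1/9)·5 + (5/36)·6 + (1/6)·7 + (5/36)·8 + (1/9)·9 + (1/12)·10 + (1/18)·11 + (1/36)·12 = 7

$7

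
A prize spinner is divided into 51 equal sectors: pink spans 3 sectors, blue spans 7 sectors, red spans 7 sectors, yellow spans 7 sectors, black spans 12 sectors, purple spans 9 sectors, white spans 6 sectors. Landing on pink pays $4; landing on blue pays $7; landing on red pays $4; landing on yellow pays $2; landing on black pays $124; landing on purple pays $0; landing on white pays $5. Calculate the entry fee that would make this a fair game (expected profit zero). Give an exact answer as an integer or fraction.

1621/51 dollars

E[payout] = (3/51)·4 + (7/51)·7 + (7/51)·4 + (7/51)·2 + (12/51)·124 + (9/51)·0 + (6/51)·5 = 1621/51
Fair fee = E[payout] = 1621/51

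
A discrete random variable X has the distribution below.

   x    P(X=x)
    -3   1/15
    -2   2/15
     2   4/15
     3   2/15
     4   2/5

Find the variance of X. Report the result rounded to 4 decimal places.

E[X] = (1/15)·(-3) + (2/15)·(-2) + (4/15)·2 + (2/15)·3 + (2/5)·4 = 31/15
E[X²] = (1/15)·9 + (2/15)·4 + (4/15)·4 + (2/15)·9 + (2/5)·16 = 49/5
Var(X) = 49/5 − (31/15)² = 1244/225 ≈ 5.5289

5.5289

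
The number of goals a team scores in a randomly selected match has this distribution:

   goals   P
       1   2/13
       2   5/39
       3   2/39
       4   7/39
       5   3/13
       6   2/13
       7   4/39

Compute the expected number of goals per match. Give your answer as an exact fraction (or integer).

53/13

E[X] = (2/13)·1 + (5/39)·2 + (2/39)·3 + (7/39)·4 + (3/13)·5 + (2/13)·6 + (4/39)·7
     = 53/13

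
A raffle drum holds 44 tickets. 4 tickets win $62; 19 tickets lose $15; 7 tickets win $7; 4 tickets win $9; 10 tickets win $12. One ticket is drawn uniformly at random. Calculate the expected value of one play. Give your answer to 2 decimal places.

$3.82

E[payout] = (4/44)·62 + (19/44)·(-15) + (7/44)·7 + (4/44)·9 + (10/44)·12 = 42/11
≈ $3.82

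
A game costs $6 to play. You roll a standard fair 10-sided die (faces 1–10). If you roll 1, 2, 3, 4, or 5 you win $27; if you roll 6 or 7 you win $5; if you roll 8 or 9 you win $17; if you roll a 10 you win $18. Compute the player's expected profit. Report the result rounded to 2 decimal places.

E[payout] = (1/5)·5 + (1/5)·17 + (1/10)·18 + (1/2)·27 = 197/10
Expected profit = 197/10 − 6 = 137/10 ≈ $13.70

$13.70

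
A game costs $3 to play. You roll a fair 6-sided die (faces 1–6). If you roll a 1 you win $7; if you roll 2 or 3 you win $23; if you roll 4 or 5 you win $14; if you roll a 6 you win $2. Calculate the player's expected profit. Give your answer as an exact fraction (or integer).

65/6 dollars

E[payout] = (1/6)·2 + (1/6)·7 + (1/3)·14 + (1/3)·23 = 83/6
Expected profit = 83/6 − 3 = 65/6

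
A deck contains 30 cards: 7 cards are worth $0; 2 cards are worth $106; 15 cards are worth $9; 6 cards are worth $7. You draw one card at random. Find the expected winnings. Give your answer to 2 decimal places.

E[payout] = (7/30)·0 + (2/30)·106 + (15/30)·9 + (6/30)·7 = 389/30
≈ $12.97

$12.97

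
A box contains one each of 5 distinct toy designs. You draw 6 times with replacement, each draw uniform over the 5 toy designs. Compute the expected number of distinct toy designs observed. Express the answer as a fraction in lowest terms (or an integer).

Let Xⱼ=1 if type j appears at least once. P(Xⱼ=1) = 1 − ((5−1)/5)^6 = 11529/15625.
E[#distinct] = 5·11529/15625 = 11529/3125.

11529/3125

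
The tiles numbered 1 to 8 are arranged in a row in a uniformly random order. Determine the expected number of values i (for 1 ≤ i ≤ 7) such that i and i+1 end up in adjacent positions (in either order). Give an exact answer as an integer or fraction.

For each i ∈ {1,…,7}, let Xᵢ = 1 if i and i+1 are adjacent. P(Xᵢ=1) = 2·(8−1)!/8! = 2/8.
By linearity, E[ΣXᵢ] = (7)·(2/8) = 7/4.

7/4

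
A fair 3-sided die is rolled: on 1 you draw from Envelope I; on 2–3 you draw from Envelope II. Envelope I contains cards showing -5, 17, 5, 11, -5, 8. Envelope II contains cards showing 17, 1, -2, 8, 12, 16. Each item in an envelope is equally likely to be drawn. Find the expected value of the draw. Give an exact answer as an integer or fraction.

E[X | Envelope I] = (-5 + 17 + 5 + 11 − 5 + 8)/6 = 31/6
E[X | Envelope II] = (17 + 1 − 2 + 8 + 12 + 16)/6 = 26/3
E[X] = (1/3)·31/6 + (2/3)·26/3 = 15/2

15/2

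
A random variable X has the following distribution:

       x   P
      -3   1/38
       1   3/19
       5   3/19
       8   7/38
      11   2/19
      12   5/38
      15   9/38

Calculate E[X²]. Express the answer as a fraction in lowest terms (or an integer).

E[X²] = (1/38)·9 + (3/19)·1 + (3/19)·25 + (7/38)·64 + (2/19)·121 + (5/38)·144 + (9/38)·225
     = 1921/19

1921/19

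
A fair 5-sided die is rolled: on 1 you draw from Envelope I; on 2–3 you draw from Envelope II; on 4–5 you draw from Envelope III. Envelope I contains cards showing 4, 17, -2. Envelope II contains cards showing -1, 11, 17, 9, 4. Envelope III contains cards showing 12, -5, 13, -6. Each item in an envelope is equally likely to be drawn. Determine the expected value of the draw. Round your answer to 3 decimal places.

E[X | Envelope I] = (4 + 17 − 2)/3 = 19/3
E[X | Envelope II] = (-1 + 11 + 17 + 9 + 4)/5 = 8
E[X | Envelope III] = (12 − 5 + 13 − 6)/4 = 7/2
E[X] = (1/5)·19/3 + (2/5)·8 + (2/5)·7/2 = 88/15 ≈ 5.867

5.867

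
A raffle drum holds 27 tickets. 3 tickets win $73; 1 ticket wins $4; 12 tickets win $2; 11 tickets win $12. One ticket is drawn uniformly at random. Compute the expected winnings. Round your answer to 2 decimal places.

$14.04

E[payout] = (3/27)·73 + (1/27)·4 + (12/27)·2 + (11/27)·12 = 379/27
≈ $14.04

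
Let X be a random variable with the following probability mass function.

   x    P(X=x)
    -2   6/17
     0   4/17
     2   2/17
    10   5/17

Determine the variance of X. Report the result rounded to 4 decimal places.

E[X] = (6/17)·(-2) + (4/17)·0 + (2/17)·2 + (5/17)·10 = 42/17
E[X²] = (6/17)·4 + (4/17)·0 + (2/17)·4 + (5/17)·100 = 532/17
Var(X) = 532/17 − (42/17)² = 7280/289 ≈ 25.1903

25.1903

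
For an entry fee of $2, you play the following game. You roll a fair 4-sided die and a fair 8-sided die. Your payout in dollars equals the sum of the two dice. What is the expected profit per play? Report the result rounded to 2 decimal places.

Distribution of the sum of the two dice: 2 w.p. 1/32, 3 w.p. 1/16, 4 w.p. 3/32, 5 w.p. 1/8, 6 w.p. 1/8, 7 w.p. 1/8, …
E[payout] = (1/32)·2 + (1/16)·3 + (3/32)·4 + (1/8)·5 + (1/8)·6 + (1/8)·7 + (1/8)·8 + (1/8)·9 + (3/32)·10 + (1/16)·11 + (1/32)·12 = 7
Expected profit = 7 − 2 = 5 ≈ $5.00

$5.00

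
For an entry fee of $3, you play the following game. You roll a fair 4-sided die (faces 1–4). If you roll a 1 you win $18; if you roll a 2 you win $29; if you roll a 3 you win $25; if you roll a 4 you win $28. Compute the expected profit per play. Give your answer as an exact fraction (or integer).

E[payout] = (1/4)·18 + (1/4)·25 + (1/4)·28 + (1/4)·29 = 25
Expected profit = 25 − 3 = 22

$22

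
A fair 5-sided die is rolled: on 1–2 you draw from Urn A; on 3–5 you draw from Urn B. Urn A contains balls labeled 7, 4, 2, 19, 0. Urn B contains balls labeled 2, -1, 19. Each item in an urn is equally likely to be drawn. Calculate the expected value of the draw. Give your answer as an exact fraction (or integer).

E[X | Urn A] = (7 + 4 + 2 + 19 + 0)/5 = 32/5
E[X | Urn B] = (2 − 1 + 19)/3 = 20/3
E[X] = (2/5)·32/5 + (3/5)·20/3 = 164/25

164/25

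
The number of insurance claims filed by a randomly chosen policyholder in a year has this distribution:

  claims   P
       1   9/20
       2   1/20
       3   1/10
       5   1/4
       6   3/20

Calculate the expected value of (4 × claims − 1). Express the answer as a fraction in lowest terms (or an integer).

E[4x-1] = (9/20)·3 + (1/20)·7 + (1/10)·11 + (1/4)·19 + (3/20)·23
     = 11

11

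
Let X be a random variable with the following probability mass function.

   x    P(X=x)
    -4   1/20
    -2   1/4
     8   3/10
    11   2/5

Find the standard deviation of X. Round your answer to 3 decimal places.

E[X] = 61/10, E[X²] = 347/5
Var(X) = E[X²] − (E[X])² = 347/5 − 3721/100 = 3219/100
SD(X) = √(3219/100) ≈ 5.674

5.674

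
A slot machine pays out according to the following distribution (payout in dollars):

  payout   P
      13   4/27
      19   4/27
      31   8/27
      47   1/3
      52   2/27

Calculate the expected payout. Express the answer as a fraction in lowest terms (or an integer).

301/9 dollars

E[X] = (4/27)·13 + (4/27)·19 + (8/27)·31 + (1/3)·47 + (2/27)·52
     = 301/9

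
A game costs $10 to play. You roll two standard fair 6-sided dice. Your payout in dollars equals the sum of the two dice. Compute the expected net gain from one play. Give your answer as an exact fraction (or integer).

-$3

Distribution of the sum of the two dice: 2 w.p. 1/36, 3 w.p. 1/18, 4 w.p. 1/12, 5 w.p. 1/9, 6 w.p. 5/36, 7 w.p. 1/6, …
E[payout] = (1/36)·2 + (1/18)·3 + (1/12)·4 + (1/9)·5 + (5/36)·6 + (1/6)·7 + (5/36)·8 + (1/9)·9 + (1/12)·10 + (1/18)·11 + (1/36)·12 = 7
Expected profit = 7 − 10 = -3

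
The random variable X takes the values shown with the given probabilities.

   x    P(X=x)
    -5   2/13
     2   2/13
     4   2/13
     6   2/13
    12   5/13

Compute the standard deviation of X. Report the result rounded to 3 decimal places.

E[X] = 74/13, E[X²] = 882/13
Var(X) = E[X²] − (E[X])² = 882/13 − 5476/169 = 5990/169
SD(X) = √(5990/169) ≈ 5.953

5.953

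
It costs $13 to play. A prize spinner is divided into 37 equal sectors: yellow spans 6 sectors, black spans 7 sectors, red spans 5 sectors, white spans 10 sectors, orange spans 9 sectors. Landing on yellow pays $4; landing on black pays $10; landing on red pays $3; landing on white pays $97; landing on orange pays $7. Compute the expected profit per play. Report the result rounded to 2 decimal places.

$17.86

E[payout] = (6/37)·4 + (7/37)·10 + (5/37)·3 + (10/37)·97 + (9/37)·7 = 1142/37
Expected profit = 1142/37 − 13 = 661/37 ≈ $17.86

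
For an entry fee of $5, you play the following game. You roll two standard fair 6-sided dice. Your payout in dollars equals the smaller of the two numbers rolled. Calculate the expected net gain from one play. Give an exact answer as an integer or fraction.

-89/36 dollars

Distribution of the smaller of the two numbers rolled: 1 w.p. 11/36, 2 w.p. 1/4, 3 w.p. 7/36, 4 w.p. 5/36, 5 w.p. 1/12, 6 w.p. 1/36
E[payout] = (11/36)·1 + (1/4)·2 + (7/36)·3 + (5/36)·4 + (1/12)·5 + (1/36)·6 = 91/36
Expected profit = 91/36 − 5 = -89/36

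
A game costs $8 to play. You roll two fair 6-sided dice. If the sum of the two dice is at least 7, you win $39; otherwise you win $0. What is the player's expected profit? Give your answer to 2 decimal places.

E[payout] = (5/12)·0 + (7/12)·39 = 91/4
Expected profit = 91/4 − 8 = 59/4 ≈ $14.75

$14.75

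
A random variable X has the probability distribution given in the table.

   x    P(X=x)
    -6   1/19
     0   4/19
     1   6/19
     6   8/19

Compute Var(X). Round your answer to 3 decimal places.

E[X] = (1/19)·(-6) + (4/19)·0 + (6/19)·1 + (8/19)·6 = 48/19
E[X²] = (1/19)·36 + (4/19)·0 + (6/19)·1 + (8/19)·36 = 330/19
Var(X) = 330/19 − (48/19)² = 3966/361 ≈ 10.986

10.986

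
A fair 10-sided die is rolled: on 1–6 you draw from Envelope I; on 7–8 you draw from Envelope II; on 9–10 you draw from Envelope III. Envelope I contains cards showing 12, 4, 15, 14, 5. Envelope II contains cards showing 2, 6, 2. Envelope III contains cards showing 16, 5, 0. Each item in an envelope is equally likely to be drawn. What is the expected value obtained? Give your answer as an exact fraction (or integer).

121/15

E[X | Envelope I] = (12 + 4 + 15 + 14 + 5)/5 = 10
E[X | Envelope II] = (2 + 6 + 2)/3 = 10/3
E[X | Envelope III] = (16 + 5 + 0)/3 = 7
E[X] = (3/5)·10 + (1/5)·10/3 + (1/5)·7 = 121/15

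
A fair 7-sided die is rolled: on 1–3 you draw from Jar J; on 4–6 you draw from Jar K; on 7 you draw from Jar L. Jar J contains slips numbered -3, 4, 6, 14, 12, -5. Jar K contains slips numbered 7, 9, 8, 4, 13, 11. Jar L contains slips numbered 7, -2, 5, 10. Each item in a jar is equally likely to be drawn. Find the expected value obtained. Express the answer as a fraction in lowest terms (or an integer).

E[X | Jar J] = (-3 + 4 + 6 + 14 + 12 − 5)/6 = 14/3
E[X | Jar K] = (7 + 9 + 8 + 4 + 13 + 11)/6 = 26/3
E[X | Jar L] = (7 − 2 + 5 + 10)/4 = 5
E[X] = (3/7)·14/3 + (3/7)·26/3 + (1/7)·5 = 45/7

45/7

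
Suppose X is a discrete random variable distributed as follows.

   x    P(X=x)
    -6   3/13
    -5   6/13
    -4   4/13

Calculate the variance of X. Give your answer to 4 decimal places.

E[X] = (3/13)·(-6) + (6/13)·(-5) + (4/13)·(-4) = -64/13
E[X²] = (3/13)·36 + (6/13)·25 + (4/13)·16 = 322/13
Var(X) = 322/13 − (-64/13)² = 90/169 ≈ 0.5325

0.5325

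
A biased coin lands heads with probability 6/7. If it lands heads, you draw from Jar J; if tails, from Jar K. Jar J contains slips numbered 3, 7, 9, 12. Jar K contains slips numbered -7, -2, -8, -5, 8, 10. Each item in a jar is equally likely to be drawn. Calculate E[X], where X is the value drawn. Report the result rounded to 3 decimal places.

6.548

E[X | Jar J] = (3 + 7 + 9 + 12)/4 = 31/4
E[X | Jar K] = (-7 − 2 − 8 − 5 + 8 + 10)/6 = -2/3
E[X] = (6/7)·31/4 + (1/7)·(-2/3) = 275/42 ≈ 6.548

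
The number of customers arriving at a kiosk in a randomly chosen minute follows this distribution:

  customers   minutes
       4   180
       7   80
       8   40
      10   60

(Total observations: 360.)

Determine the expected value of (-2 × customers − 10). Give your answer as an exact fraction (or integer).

Total = 360, so P(customers=4) = 180/360, etc.
E[-2x-10] = (1/2)·(-18) + (2/9)·(-24) + (1/9)·(-26) + (1/6)·(-30)
     = -200/9

-200/9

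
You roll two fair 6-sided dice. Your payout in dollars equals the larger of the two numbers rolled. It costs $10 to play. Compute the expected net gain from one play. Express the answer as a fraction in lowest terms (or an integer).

-199/36 dollars

Distribution of the larger of the two numbers rolled: 1 w.p. 1/36, 2 w.p. 1/12, 3 w.p. 5/36, 4 w.p. 7/36, 5 w.p. 1/4, 6 w.p. 11/36
E[payout] = (1/36)·1 + (1/12)·2 + (5/36)·3 + (7/36)·4 + (1/4)·5 + (11/36)·6 = 161/36
Expected profit = 161/36 − 10 = -199/36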